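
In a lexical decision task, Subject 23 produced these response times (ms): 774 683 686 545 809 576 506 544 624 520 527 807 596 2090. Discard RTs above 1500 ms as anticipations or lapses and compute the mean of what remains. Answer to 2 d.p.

630.54 ms

Excluded: 2090
Retained (n=13): Σ = 8197
Mean = 8197/13 = 630.5385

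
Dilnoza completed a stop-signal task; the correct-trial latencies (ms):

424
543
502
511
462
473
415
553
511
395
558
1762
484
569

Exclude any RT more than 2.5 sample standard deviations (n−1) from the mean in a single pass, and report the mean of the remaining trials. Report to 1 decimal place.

492.3 ms

n = 14, ΣRT = 8162, M = 583.000
Σ(x−M)² = 1535682.00; s = √(1535682.00/13) = 343.700
Cutoffs: 583.000 ± 2.5·343.700 → [-276.2, 1442.2]
Outside: 1762 → excluded.
Retained (n=13): Σ = 6400, mean = 6400/13 = 492.308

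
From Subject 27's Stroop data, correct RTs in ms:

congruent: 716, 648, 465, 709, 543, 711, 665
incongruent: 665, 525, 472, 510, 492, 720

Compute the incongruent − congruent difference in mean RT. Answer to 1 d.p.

-72.7 ms

M(congruent) = 4457/7 = 636.714
M(incongruent) = 3384/6 = 564.000
Difference = 564.000 − 636.714 = -72.714 ms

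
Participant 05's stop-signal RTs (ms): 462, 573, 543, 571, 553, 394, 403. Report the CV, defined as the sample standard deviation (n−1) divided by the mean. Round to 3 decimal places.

n = 7, Σ = 3499, M = 499.8571
Σ(x−M)² = 37116.857; s = √(37116.857/6) = 78.6520
CV = 78.6520 / 499.8571 = 0.15735

0.157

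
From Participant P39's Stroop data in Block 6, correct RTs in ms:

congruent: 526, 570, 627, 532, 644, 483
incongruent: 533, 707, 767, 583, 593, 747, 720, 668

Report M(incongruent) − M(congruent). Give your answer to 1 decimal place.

M(congruent) = 3382/6 = 563.667
M(incongruent) = 5318/8 = 664.750
Difference = 664.750 − 563.667 = 101.083 ms

101.1 ms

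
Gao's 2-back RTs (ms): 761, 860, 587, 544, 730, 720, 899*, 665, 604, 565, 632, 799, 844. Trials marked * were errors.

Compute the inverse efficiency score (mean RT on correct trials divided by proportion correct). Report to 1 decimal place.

Correct trials (n=12): 761, 860, 587, 544, 730, 720, 665, 604, 565, 632, 799, 844
Mean correct RT = 8311/12 = 692.5833 ms
Proportion correct = 12/13
IES = 692.5833 / (12/13) = 750.299 ms

750.3 ms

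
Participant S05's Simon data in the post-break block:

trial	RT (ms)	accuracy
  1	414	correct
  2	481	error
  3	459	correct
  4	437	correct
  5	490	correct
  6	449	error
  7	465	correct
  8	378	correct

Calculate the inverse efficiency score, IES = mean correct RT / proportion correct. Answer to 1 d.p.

587.3 ms

Correct trials (n=6): 414, 459, 437, 490, 465, 378
Mean correct RT = 2643/6 = 440.5000 ms
Proportion correct = 6/8
IES = 440.5000 / (6/8) = 587.333 ms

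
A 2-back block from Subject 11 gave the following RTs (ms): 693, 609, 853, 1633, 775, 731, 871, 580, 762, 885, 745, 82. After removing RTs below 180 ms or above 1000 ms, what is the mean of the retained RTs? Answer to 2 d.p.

750.40 ms

Excluded: 82, 1633
Retained (n=10): Σ = 7504
Mean = 7504/10 = 750.4000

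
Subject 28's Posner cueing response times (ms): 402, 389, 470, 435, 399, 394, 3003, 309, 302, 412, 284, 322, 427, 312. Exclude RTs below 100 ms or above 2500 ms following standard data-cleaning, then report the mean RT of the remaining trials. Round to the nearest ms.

Excluded: 3003
Retained (n=13): Σ = 4857
Mean = 4857/13 = 373.6154

374 ms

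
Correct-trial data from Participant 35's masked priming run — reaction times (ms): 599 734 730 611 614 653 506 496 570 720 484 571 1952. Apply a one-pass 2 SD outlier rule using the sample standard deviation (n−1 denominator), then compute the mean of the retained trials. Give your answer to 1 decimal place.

n = 13, ΣRT = 9240, M = 710.769
Σ(x−M)² = 1755628.31; s = √(1755628.31/12) = 382.495
Cutoffs: 710.769 ± 2·382.495 → [-54.2, 1475.8]
Outside: 1952 → excluded.
Retained (n=12): Σ = 7288, mean = 7288/12 = 607.333

607.3 ms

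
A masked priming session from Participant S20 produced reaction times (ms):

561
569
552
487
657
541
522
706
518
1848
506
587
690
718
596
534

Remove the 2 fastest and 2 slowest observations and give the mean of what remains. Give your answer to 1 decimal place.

Sorted: 487, 506, 518, 522, 534, 541, 552, 561, 569, 587, 596, 657, 690, 706, 718, 1848
Drop lowest 2 (487, 506) and highest 2 (718, 1848)
Remaining (n=12): Σ = 7033, mean = 7033/12 = 586.083

586.1 ms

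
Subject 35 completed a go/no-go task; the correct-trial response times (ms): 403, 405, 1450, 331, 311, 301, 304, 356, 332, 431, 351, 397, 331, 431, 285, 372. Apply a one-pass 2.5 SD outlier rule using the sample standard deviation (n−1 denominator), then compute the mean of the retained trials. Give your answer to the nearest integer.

356 ms

n = 16, ΣRT = 6791, M = 424.438
Σ(x−M)² = 1154339.94; s = √(1154339.94/15) = 277.409
Cutoffs: 424.438 ± 2.5·277.409 → [-269.1, 1118.0]
Outside: 1450 → excluded.
Retained (n=15): Σ = 5341, mean = 5341/15 = 356.067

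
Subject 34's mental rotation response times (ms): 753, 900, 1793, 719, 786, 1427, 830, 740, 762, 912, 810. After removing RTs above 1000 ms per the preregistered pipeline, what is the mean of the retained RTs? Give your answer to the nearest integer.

801 ms

Excluded: 1427, 1793
Retained (n=9): Σ = 7212
Mean = 7212/9 = 801.3333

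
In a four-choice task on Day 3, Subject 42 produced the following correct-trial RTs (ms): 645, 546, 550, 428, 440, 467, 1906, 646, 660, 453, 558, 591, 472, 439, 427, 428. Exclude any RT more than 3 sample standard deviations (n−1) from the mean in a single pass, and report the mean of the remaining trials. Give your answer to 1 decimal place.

516.7 ms

n = 16, ΣRT = 9656, M = 603.500
Σ(x−M)² = 1916742.00; s = √(1916742.00/15) = 357.467
Cutoffs: 603.500 ± 3·357.467 → [-468.9, 1675.9]
Outside: 1906 → excluded.
Retained (n=15): Σ = 7750, mean = 7750/15 = 516.667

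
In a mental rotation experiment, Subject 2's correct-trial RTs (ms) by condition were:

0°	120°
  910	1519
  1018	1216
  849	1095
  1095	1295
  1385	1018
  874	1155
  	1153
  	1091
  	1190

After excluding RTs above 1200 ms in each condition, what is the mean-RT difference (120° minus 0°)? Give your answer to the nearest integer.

168 ms

0°: exclude 1385
120°: exclude 1519, 1216, 1295
M(0°) = 4746/5 = 949.200
M(120°) = 6702/6 = 1117.000
Difference = 1117.000 − 949.200 = 167.800 ms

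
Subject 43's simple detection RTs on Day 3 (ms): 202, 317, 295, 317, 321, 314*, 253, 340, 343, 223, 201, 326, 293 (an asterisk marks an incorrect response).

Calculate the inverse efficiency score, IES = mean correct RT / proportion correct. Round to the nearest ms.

Correct trials (n=12): 202, 317, 295, 317, 321, 253, 340, 343, 223, 201, 326, 293
Mean correct RT = 3431/12 = 285.9167 ms
Proportion correct = 12/13
IES = 285.9167 / (12/13) = 309.743 ms

310 ms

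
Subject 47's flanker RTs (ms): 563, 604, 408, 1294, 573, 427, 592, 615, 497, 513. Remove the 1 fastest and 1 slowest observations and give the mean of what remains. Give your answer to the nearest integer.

548 ms

Sorted: 408, 427, 497, 513, 563, 573, 592, 604, 615, 1294
Drop lowest 1 (408) and highest 1 (1294)
Remaining (n=8): Σ = 4384, mean = 4384/8 = 548.000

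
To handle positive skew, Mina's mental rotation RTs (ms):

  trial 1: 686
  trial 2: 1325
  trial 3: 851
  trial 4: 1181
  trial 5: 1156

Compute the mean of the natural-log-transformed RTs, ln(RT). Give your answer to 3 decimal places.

6.919

ln(RT): 6.5309, 7.1892, 6.7464, 7.0741, 7.0527
Σ ln(RT) = 34.5933
Mean = 34.5933/5 = 6.91866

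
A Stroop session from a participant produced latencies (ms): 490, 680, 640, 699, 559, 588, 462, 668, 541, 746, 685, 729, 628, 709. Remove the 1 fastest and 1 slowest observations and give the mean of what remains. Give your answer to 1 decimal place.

Sorted: 462, 490, 541, 559, 588, 628, 640, 668, 680, 685, 699, 709, 729, 746
Drop lowest 1 (462) and highest 1 (746)
Remaining (n=12): Σ = 7616, mean = 7616/12 = 634.667

634.7 ms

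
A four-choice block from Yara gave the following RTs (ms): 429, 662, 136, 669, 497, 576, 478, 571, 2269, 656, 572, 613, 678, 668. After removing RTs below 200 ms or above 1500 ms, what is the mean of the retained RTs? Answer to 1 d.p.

Excluded: 136, 2269
Retained (n=12): Σ = 7069
Mean = 7069/12 = 589.0833

589.1 ms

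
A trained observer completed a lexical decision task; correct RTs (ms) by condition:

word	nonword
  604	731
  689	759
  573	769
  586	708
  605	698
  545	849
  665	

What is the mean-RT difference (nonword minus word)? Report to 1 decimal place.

M(word) = 4267/7 = 609.571
M(nonword) = 4514/6 = 752.333
Difference = 752.333 − 609.571 = 142.762 ms

142.8 ms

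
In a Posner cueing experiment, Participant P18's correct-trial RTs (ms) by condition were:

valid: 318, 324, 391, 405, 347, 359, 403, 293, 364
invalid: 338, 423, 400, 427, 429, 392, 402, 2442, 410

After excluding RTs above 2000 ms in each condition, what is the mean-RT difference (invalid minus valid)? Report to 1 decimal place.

46.6 ms

invalid: exclude 2442
M(valid) = 3204/9 = 356.000
M(invalid) = 3221/8 = 402.625
Difference = 402.625 − 356.000 = 46.625 ms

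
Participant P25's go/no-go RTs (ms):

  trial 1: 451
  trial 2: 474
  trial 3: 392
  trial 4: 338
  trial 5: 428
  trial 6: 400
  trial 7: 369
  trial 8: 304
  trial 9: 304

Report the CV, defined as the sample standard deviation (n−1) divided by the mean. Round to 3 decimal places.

n = 9, Σ = 3460, M = 384.4444
Σ(x−M)² = 29984.222; s = √(29984.222/8) = 61.2211
CV = 61.2211 / 384.4444 = 0.15925

0.159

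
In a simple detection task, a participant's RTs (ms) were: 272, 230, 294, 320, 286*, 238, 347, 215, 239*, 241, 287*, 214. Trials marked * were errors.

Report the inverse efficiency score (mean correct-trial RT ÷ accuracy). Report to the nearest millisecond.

Correct trials (n=9): 272, 230, 294, 320, 238, 347, 215, 241, 214
Mean correct RT = 2371/9 = 263.4444 ms
Proportion correct = 9/12
IES = 263.4444 / (9/12) = 351.259 ms

351 ms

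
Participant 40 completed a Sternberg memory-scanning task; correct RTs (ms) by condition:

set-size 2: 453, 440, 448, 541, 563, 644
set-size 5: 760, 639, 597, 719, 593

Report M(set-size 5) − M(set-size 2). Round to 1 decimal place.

M(set-size 2) = 3089/6 = 514.833
M(set-size 5) = 3308/5 = 661.600
Difference = 661.600 − 514.833 = 146.767 ms

146.8 ms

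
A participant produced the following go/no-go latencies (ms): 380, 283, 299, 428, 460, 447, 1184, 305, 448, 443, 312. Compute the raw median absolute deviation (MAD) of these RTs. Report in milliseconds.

48 ms

Sorted: 283, 299, 305, 312, 380, 428, 443, 447, 448, 460, 1184 → median = 428
|x − 428|: 48, 145, 129, 0, 32, 19, 756, 123, 20, 15, 116
Sorted deviations: 0, 15, 19, 20, 32, 48, 116, 123, 129, 145, 756 → MAD = 48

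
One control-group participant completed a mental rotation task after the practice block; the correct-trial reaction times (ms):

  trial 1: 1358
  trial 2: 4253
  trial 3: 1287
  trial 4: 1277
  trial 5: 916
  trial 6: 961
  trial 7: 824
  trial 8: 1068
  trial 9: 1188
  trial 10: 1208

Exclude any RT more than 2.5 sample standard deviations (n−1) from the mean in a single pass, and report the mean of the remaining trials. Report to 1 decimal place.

1120.8 ms

n = 10, ΣRT = 14340, M = 1434.000
Σ(x−M)² = 9108496.00; s = √(9108496.00/9) = 1006.009
Cutoffs: 1434.000 ± 2.5·1006.009 → [-1081.0, 3949.0]
Outside: 4253 → excluded.
Retained (n=9): Σ = 10087, mean = 10087/9 = 1120.778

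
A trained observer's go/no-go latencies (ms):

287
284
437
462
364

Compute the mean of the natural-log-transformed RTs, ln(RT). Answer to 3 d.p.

ln(RT): 5.6595, 5.6490, 6.0799, 6.1356, 5.8972
Σ ln(RT) = 29.4211
Mean = 29.4211/5 = 5.88422

5.884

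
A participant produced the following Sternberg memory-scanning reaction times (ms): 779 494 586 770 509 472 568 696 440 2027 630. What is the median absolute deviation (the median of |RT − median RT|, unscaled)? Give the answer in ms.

Sorted: 440, 472, 494, 509, 568, 586, 630, 696, 770, 779, 2027 → median = 586
|x − 586|: 193, 92, 0, 184, 77, 114, 18, 110, 146, 1441, 44
Sorted deviations: 0, 18, 44, 77, 92, 110, 114, 146, 184, 193, 1441 → MAD = 110

110 ms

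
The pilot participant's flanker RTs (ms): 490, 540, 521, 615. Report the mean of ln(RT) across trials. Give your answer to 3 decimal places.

ln(RT): 6.1944, 6.2916, 6.2558, 6.4216
Σ ln(RT) = 25.1633
Mean = 25.1633/4 = 6.29084

6.291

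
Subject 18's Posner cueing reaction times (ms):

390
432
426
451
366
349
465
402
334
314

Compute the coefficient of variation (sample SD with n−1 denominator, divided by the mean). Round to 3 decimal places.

n = 10, Σ = 3929, M = 392.9000
Σ(x−M)² = 23634.900; s = √(23634.900/9) = 51.2455
CV = 51.2455 / 392.9000 = 0.13043

0.130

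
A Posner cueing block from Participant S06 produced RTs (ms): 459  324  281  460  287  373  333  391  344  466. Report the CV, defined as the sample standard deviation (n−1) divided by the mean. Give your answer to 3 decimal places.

0.189

n = 10, Σ = 3718, M = 371.8000
Σ(x−M)² = 44625.600; s = √(44625.600/9) = 70.4159
CV = 70.4159 / 371.8000 = 0.18939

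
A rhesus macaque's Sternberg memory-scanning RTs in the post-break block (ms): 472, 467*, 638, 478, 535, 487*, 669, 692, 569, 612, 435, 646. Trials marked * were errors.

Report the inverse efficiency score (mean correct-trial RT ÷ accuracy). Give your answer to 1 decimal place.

Correct trials (n=10): 472, 638, 478, 535, 669, 692, 569, 612, 435, 646
Mean correct RT = 5746/10 = 574.6000 ms
Proportion correct = 10/12
IES = 574.6000 / (10/12) = 689.520 ms

689.5 ms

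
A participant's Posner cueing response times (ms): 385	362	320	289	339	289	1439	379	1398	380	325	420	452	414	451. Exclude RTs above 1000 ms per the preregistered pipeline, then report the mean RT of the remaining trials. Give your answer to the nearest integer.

370 ms

Excluded: 1398, 1439
Retained (n=13): Σ = 4805
Mean = 4805/13 = 369.6154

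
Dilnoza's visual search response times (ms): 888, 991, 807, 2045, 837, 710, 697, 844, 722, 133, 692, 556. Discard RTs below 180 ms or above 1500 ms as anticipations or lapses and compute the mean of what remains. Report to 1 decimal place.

Excluded: 133, 2045
Retained (n=10): Σ = 7744
Mean = 7744/10 = 774.4000

774.4 ms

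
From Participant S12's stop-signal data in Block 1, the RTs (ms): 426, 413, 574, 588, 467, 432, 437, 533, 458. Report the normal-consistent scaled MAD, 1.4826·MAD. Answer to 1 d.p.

Sorted: 413, 426, 432, 437, 458, 467, 533, 574, 588 → median = 458
|x − 458| sorted: 0, 9, 21, 26, 32, 45, 75, 116, 130 → MAD = 32
Robust SD ≈ 1.4826 × 32 = 47.443

47.4 ms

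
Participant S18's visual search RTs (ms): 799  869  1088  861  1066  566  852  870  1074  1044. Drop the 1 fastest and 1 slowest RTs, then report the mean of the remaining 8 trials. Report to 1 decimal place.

Sorted: 566, 799, 852, 861, 869, 870, 1044, 1066, 1074, 1088
Drop lowest 1 (566) and highest 1 (1088)
Remaining (n=8): Σ = 7435, mean = 7435/8 = 929.375

929.4 ms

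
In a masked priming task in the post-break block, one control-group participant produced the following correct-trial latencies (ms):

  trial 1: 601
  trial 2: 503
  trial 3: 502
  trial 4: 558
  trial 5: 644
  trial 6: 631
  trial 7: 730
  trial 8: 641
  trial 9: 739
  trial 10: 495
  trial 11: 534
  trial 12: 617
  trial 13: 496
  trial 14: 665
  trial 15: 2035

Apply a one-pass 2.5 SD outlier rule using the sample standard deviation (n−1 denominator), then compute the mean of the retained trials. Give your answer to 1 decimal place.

n = 15, ΣRT = 10391, M = 692.733
Σ(x−M)² = 2022520.93; s = √(2022520.93/14) = 380.087
Cutoffs: 692.733 ± 2.5·380.087 → [-257.5, 1642.9]
Outside: 2035 → excluded.
Retained (n=14): Σ = 8356, mean = 8356/14 = 596.857

596.9 ms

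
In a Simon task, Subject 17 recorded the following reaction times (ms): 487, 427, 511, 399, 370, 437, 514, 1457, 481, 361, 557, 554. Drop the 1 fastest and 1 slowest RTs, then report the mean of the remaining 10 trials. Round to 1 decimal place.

Sorted: 361, 370, 399, 427, 437, 481, 487, 511, 514, 554, 557, 1457
Drop lowest 1 (361) and highest 1 (1457)
Remaining (n=10): Σ = 4737, mean = 4737/10 = 473.700

473.7 ms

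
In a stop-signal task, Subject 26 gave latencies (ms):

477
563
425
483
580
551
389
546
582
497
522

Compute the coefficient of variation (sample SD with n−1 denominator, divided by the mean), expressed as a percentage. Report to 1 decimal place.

12.4%

n = 11, Σ = 5615, M = 510.4545
Σ(x−M)² = 39864.727; s = √(39864.727/10) = 63.1385
CV = 63.1385 / 510.4545 = 0.12369 = 12.369%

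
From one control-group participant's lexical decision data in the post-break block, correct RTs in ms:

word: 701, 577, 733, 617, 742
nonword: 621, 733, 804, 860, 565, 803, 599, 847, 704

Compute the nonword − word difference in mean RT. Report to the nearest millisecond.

M(word) = 3370/5 = 674.000
M(nonword) = 6536/9 = 726.222
Difference = 726.222 − 674.000 = 52.222 ms

52 ms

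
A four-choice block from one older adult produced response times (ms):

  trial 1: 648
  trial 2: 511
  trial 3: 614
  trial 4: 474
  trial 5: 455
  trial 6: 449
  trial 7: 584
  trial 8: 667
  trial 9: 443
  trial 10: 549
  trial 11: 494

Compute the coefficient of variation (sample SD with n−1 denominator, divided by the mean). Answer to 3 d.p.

0.153

n = 11, Σ = 5888, M = 535.2727
Σ(x−M)² = 67268.182; s = √(67268.182/10) = 82.0172
CV = 82.0172 / 535.2727 = 0.15323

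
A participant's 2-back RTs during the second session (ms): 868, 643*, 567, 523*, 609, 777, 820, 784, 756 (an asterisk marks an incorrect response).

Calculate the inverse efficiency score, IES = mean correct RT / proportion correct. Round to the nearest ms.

Correct trials (n=7): 868, 567, 609, 777, 820, 784, 756
Mean correct RT = 5181/7 = 740.1429 ms
Proportion correct = 7/9
IES = 740.1429 / (7/9) = 951.612 ms

952 ms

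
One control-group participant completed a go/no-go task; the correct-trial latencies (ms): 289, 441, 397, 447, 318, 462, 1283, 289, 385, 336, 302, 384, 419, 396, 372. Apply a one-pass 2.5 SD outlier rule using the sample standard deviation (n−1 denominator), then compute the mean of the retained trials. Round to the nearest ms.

374 ms

n = 15, ΣRT = 6520, M = 434.667
Σ(x−M)² = 816113.33; s = √(816113.33/14) = 241.441
Cutoffs: 434.667 ± 2.5·241.441 → [-168.9, 1038.3]
Outside: 1283 → excluded.
Retained (n=14): Σ = 5237, mean = 5237/14 = 374.071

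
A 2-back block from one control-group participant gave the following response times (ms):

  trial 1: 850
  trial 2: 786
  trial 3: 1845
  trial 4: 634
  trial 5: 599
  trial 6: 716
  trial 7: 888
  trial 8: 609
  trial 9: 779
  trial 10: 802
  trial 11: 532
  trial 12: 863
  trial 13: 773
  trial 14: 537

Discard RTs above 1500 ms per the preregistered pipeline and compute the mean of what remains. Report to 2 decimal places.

720.62 ms

Excluded: 1845
Retained (n=13): Σ = 9368
Mean = 9368/13 = 720.6154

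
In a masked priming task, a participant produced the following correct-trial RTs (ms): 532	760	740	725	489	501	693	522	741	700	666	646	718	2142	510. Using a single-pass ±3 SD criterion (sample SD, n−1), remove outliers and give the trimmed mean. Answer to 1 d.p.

n = 15, ΣRT = 11085, M = 739.000
Σ(x−M)² = 2248630.00; s = √(2248630.00/14) = 400.770
Cutoffs: 739.000 ± 3·400.770 → [-463.3, 1941.3]
Outside: 2142 → excluded.
Retained (n=14): Σ = 8943, mean = 8943/14 = 638.786

638.8 ms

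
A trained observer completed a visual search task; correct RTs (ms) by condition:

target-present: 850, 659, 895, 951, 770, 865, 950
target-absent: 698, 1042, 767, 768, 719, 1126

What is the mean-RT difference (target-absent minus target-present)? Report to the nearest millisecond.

M(target-present) = 5940/7 = 848.571
M(target-absent) = 5120/6 = 853.333
Difference = 853.333 − 848.571 = 4.762 ms

5 ms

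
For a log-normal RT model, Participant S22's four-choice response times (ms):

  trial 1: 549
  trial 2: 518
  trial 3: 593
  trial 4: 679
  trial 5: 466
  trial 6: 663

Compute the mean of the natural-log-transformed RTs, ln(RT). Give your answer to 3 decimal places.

6.351

ln(RT): 6.3081, 6.2500, 6.3852, 6.5206, 6.1442, 6.4968
Σ ln(RT) = 38.1048
Mean = 38.1048/6 = 6.35081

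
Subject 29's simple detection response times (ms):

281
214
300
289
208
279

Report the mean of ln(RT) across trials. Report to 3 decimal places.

5.557

ln(RT): 5.6384, 5.3660, 5.7038, 5.6664, 5.3375, 5.6312
Σ ln(RT) = 33.3433
Mean = 33.3433/6 = 5.55721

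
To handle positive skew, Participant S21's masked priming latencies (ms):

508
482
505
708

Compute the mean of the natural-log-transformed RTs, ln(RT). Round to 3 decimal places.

ln(RT): 6.2305, 6.1779, 6.2246, 6.5624
Σ ln(RT) = 25.1954
Mean = 25.1954/4 = 6.29886

6.299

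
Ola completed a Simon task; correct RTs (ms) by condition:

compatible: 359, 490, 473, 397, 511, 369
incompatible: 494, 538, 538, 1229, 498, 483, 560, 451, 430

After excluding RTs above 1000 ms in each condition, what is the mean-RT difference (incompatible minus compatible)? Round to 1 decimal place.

65.8 ms

incompatible: exclude 1229
M(compatible) = 2599/6 = 433.167
M(incompatible) = 3992/8 = 499.000
Difference = 499.000 − 433.167 = 65.833 ms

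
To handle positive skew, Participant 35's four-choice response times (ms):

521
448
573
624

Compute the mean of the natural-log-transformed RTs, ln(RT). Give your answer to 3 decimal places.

6.287

ln(RT): 6.2558, 6.1048, 6.3509, 6.4362
Σ ln(RT) = 25.1476
Mean = 25.1476/4 = 6.28689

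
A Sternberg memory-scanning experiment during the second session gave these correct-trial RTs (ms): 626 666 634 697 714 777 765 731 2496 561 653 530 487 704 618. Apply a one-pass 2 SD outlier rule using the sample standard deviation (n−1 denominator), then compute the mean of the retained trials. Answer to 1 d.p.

n = 15, ΣRT = 11659, M = 777.267
Σ(x−M)² = 3260910.93; s = √(3260910.93/14) = 482.620
Cutoffs: 777.267 ± 2·482.620 → [-188.0, 1742.5]
Outside: 2496 → excluded.
Retained (n=14): Σ = 9163, mean = 9163/14 = 654.500

654.5 ms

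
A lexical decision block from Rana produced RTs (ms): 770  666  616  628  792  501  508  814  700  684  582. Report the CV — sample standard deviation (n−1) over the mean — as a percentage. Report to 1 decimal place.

n = 11, Σ = 7261, M = 660.0909
Σ(x−M)² = 112880.909; s = √(112880.909/10) = 106.2454
CV = 106.2454 / 660.0909 = 0.16096 = 16.096%

16.1%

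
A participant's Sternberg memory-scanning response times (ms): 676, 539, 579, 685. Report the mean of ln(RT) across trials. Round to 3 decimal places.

ln(RT): 6.5162, 6.2897, 6.3613, 6.5294
Σ ln(RT) = 25.6966
Mean = 25.6966/4 = 6.42416

6.424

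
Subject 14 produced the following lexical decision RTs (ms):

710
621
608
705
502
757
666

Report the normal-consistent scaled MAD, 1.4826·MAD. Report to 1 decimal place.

66.7 ms

Sorted: 502, 608, 621, 666, 705, 710, 757 → median = 666
|x − 666| sorted: 0, 39, 44, 45, 58, 91, 164 → MAD = 45
Robust SD ≈ 1.4826 × 45 = 66.717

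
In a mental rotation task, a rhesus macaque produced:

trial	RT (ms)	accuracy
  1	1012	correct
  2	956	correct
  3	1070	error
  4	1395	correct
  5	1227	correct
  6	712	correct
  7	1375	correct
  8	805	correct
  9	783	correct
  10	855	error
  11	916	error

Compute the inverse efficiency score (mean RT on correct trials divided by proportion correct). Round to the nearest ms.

1421 ms

Correct trials (n=8): 1012, 956, 1395, 1227, 712, 1375, 805, 783
Mean correct RT = 8265/8 = 1033.1250 ms
Proportion correct = 8/11
IES = 1033.1250 / (8/11) = 1420.547 ms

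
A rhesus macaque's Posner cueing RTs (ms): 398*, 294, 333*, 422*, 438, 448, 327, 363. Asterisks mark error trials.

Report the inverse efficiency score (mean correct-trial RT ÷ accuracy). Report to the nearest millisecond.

Correct trials (n=5): 294, 438, 448, 327, 363
Mean correct RT = 1870/5 = 374.0000 ms
Proportion correct = 5/8
IES = 374.0000 / (5/8) = 598.400 ms

598 ms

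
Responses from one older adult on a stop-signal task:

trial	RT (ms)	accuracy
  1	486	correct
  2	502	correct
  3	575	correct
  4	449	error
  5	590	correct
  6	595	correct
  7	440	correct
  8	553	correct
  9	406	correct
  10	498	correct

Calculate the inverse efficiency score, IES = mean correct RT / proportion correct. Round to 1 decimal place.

573.5 ms

Correct trials (n=9): 486, 502, 575, 590, 595, 440, 553, 406, 498
Mean correct RT = 4645/9 = 516.1111 ms
Proportion correct = 9/10
IES = 516.1111 / (9/10) = 573.457 ms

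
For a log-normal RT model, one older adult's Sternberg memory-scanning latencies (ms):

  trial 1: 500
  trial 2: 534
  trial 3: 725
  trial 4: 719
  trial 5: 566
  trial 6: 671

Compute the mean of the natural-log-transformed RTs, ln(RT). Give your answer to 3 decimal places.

6.418

ln(RT): 6.2146, 6.2804, 6.5862, 6.5779, 6.3386, 6.5088
Σ ln(RT) = 38.5064
Mean = 38.5064/6 = 6.41773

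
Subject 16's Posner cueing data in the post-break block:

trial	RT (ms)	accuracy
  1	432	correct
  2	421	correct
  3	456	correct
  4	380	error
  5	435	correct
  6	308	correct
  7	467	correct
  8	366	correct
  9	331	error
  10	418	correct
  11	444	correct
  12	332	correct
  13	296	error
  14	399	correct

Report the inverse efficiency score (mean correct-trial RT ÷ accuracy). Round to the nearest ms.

Correct trials (n=11): 432, 421, 456, 435, 308, 467, 366, 418, 444, 332, 399
Mean correct RT = 4478/11 = 407.0909 ms
Proportion correct = 11/14
IES = 407.0909 / (11/14) = 518.116 ms

518 ms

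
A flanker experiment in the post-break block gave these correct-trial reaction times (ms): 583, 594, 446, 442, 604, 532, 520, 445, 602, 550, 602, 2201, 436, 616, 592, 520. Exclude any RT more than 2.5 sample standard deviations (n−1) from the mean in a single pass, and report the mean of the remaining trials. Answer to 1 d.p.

538.9 ms

n = 16, ΣRT = 10285, M = 642.812
Σ(x−M)² = 2654068.44; s = √(2654068.44/15) = 420.640
Cutoffs: 642.812 ± 2.5·420.640 → [-408.8, 1694.4]
Outside: 2201 → excluded.
Retained (n=15): Σ = 8084, mean = 8084/15 = 538.933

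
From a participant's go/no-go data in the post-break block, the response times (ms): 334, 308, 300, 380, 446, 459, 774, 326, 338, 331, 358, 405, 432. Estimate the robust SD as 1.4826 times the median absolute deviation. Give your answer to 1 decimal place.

69.7 ms

Sorted: 300, 308, 326, 331, 334, 338, 358, 380, 405, 432, 446, 459, 774 → median = 358
|x − 358| sorted: 0, 20, 22, 24, 27, 32, 47, 50, 58, 74, 88, 101, 416 → MAD = 47
Robust SD ≈ 1.4826 × 47 = 69.682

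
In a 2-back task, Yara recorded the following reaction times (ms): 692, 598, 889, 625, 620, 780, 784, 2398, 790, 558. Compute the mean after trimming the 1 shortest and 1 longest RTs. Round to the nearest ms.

722 ms

Sorted: 558, 598, 620, 625, 692, 780, 784, 790, 889, 2398
Drop lowest 1 (558) and highest 1 (2398)
Remaining (n=8): Σ = 5778, mean = 5778/8 = 722.250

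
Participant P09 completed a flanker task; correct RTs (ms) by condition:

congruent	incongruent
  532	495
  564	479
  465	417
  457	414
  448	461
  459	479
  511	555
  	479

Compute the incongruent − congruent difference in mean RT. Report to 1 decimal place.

-18.5 ms

M(congruent) = 3436/7 = 490.857
M(incongruent) = 3779/8 = 472.375
Difference = 472.375 − 490.857 = -18.482 ms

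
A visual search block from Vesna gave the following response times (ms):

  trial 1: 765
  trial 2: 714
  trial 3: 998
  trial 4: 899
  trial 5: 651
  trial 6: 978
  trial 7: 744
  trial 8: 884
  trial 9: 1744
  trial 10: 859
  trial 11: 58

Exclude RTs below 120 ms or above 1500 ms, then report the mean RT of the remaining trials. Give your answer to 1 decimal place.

832.4 ms

Excluded: 58, 1744
Retained (n=9): Σ = 7492
Mean = 7492/9 = 832.4444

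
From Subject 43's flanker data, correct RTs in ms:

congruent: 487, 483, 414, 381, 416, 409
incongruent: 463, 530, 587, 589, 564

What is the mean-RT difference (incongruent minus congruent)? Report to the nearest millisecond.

M(congruent) = 2590/6 = 431.667
M(incongruent) = 2733/5 = 546.600
Difference = 546.600 − 431.667 = 114.933 ms

115 ms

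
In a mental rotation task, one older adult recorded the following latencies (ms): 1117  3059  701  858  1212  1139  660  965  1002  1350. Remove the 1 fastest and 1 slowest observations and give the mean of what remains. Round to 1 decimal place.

Sorted: 660, 701, 858, 965, 1002, 1117, 1139, 1212, 1350, 3059
Drop lowest 1 (660) and highest 1 (3059)
Remaining (n=8): Σ = 8344, mean = 8344/8 = 1043.000

1043.0 ms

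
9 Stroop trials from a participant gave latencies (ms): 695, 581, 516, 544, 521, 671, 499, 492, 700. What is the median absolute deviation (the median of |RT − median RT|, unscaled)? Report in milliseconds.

Sorted: 492, 499, 516, 521, 544, 581, 671, 695, 700 → median = 544
|x − 544|: 151, 37, 28, 0, 23, 127, 45, 52, 156
Sorted deviations: 0, 23, 28, 37, 45, 52, 127, 151, 156 → MAD = 45

45 ms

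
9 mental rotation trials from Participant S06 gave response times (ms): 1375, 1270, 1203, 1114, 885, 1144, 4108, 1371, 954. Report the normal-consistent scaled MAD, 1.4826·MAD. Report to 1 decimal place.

Sorted: 885, 954, 1114, 1144, 1203, 1270, 1371, 1375, 4108 → median = 1203
|x − 1203| sorted: 0, 59, 67, 89, 168, 172, 249, 318, 2905 → MAD = 168
Robust SD ≈ 1.4826 × 168 = 249.077

249.1 ms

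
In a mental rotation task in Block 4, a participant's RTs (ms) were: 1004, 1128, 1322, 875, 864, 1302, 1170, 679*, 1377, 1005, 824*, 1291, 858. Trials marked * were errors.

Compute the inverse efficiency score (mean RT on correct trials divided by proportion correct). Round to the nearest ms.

1310 ms

Correct trials (n=11): 1004, 1128, 1322, 875, 864, 1302, 1170, 1377, 1005, 1291, 858
Mean correct RT = 12196/11 = 1108.7273 ms
Proportion correct = 11/13
IES = 1108.7273 / (11/13) = 1310.314 ms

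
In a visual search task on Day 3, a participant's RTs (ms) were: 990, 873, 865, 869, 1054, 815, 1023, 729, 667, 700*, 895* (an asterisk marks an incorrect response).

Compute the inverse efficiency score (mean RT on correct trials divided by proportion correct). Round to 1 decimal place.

1070.8 ms

Correct trials (n=9): 990, 873, 865, 869, 1054, 815, 1023, 729, 667
Mean correct RT = 7885/9 = 876.1111 ms
Proportion correct = 9/11
IES = 876.1111 / (9/11) = 1070.802 ms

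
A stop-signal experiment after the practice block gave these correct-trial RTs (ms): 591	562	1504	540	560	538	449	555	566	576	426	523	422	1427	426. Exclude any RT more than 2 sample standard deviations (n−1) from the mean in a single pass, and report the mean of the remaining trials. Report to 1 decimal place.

n = 15, ΣRT = 9665, M = 644.333
Σ(x−M)² = 1606955.33; s = √(1606955.33/14) = 338.796
Cutoffs: 644.333 ± 2·338.796 → [-33.3, 1321.9]
Outside: 1427, 1504 → excluded.
Retained (n=13): Σ = 6734, mean = 6734/13 = 518.000

518.0 ms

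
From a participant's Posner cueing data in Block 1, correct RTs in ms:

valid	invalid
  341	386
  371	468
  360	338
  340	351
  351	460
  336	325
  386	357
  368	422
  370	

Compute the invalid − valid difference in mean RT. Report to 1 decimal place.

M(valid) = 3223/9 = 358.111
M(invalid) = 3107/8 = 388.375
Difference = 388.375 − 358.111 = 30.264 ms

30.3 ms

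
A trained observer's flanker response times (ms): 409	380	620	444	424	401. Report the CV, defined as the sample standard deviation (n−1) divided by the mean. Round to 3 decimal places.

n = 6, Σ = 2678, M = 446.3333
Σ(x−M)² = 38513.333; s = √(38513.333/5) = 87.7648
CV = 87.7648 / 446.3333 = 0.19664

0.197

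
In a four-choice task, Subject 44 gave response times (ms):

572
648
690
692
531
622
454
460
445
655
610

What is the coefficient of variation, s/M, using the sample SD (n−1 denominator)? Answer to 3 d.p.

0.162

n = 11, Σ = 6379, M = 579.9091
Σ(x−M)² = 88522.909; s = √(88522.909/10) = 94.0866
CV = 94.0866 / 579.9091 = 0.16224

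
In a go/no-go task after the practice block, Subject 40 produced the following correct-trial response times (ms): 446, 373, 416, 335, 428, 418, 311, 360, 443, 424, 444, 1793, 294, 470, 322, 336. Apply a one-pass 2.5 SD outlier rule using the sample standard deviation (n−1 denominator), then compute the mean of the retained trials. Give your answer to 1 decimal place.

n = 16, ΣRT = 7613, M = 475.812
Σ(x−M)² = 1897120.44; s = √(1897120.44/15) = 355.633
Cutoffs: 475.812 ± 2.5·355.633 → [-413.3, 1364.9]
Outside: 1793 → excluded.
Retained (n=15): Σ = 5820, mean = 5820/15 = 388.000

388.0 ms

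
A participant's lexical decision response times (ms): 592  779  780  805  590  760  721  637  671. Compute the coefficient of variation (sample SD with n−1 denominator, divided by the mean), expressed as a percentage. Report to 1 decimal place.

11.9%

n = 9, Σ = 6335, M = 703.8889
Σ(x−M)² = 56144.889; s = √(56144.889/8) = 83.7742
CV = 83.7742 / 703.8889 = 0.11902 = 11.902%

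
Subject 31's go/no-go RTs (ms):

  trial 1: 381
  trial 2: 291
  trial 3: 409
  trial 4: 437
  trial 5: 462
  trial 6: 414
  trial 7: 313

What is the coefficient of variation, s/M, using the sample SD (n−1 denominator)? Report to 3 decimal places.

0.164

n = 7, Σ = 2707, M = 386.7143
Σ(x−M)² = 24065.429; s = √(24065.429/6) = 63.3317
CV = 63.3317 / 386.7143 = 0.16377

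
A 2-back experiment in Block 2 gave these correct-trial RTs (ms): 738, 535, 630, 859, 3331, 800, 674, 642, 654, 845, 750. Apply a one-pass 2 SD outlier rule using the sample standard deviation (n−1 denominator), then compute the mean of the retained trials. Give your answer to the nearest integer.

n = 11, ΣRT = 10458, M = 950.727
Σ(x−M)² = 6329186.18; s = √(6329186.18/10) = 795.562
Cutoffs: 950.727 ± 2·795.562 → [-640.4, 2541.9]
Outside: 3331 → excluded.
Retained (n=10): Σ = 7127, mean = 7127/10 = 712.700

713 ms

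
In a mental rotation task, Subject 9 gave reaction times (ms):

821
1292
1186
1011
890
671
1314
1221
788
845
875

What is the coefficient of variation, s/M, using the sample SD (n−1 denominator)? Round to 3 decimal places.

n = 11, Σ = 10914, M = 992.1818
Σ(x−M)² = 503721.636; s = √(503721.636/10) = 224.4374
CV = 224.4374 / 992.1818 = 0.22621

0.226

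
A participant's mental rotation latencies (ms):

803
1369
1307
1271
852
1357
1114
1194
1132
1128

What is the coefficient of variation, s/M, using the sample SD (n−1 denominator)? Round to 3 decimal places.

0.169

n = 10, Σ = 11527, M = 1152.7000
Σ(x−M)² = 343280.100; s = √(343280.100/9) = 195.3004
CV = 195.3004 / 1152.7000 = 0.16943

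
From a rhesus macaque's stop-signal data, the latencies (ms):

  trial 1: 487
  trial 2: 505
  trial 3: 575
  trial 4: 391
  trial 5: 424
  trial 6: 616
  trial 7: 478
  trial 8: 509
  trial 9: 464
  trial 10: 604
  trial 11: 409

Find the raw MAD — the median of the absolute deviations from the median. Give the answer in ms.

Sorted: 391, 409, 424, 464, 478, 487, 505, 509, 575, 604, 616 → median = 487
|x − 487|: 0, 18, 88, 96, 63, 129, 9, 22, 23, 117, 78
Sorted deviations: 0, 9, 18, 22, 23, 63, 78, 88, 96, 117, 129 → MAD = 63

63 ms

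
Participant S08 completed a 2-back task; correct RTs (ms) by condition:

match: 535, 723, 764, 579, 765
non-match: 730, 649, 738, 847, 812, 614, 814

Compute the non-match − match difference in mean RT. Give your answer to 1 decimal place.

M(match) = 3366/5 = 673.200
M(non-match) = 5204/7 = 743.429
Difference = 743.429 − 673.200 = 70.229 ms

70.2 ms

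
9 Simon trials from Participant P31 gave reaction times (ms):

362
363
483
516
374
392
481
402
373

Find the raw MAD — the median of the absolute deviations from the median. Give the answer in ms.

29 ms

Sorted: 362, 363, 373, 374, 392, 402, 481, 483, 516 → median = 392
|x − 392|: 30, 29, 91, 124, 18, 0, 89, 10, 19
Sorted deviations: 0, 10, 18, 19, 29, 30, 89, 91, 124 → MAD = 29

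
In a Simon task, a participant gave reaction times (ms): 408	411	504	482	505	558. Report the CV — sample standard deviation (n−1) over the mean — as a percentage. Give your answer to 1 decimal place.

n = 6, Σ = 2868, M = 478.0000
Σ(x−M)² = 17210.000; s = √(17210.000/5) = 58.6686
CV = 58.6686 / 478.0000 = 0.12274 = 12.274%

12.3%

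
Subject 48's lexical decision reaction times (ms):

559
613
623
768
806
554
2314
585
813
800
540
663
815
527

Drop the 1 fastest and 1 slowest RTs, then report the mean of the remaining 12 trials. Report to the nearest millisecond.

678 ms

Sorted: 527, 540, 554, 559, 585, 613, 623, 663, 768, 800, 806, 813, 815, 2314
Drop lowest 1 (527) and highest 1 (2314)
Remaining (n=12): Σ = 8139, mean = 8139/12 = 678.250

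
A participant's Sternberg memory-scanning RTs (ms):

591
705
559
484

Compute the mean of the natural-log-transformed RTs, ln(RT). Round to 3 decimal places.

6.362

ln(RT): 6.3818, 6.5582, 6.3261, 6.1821
Σ ln(RT) = 25.4482
Mean = 25.4482/4 = 6.36206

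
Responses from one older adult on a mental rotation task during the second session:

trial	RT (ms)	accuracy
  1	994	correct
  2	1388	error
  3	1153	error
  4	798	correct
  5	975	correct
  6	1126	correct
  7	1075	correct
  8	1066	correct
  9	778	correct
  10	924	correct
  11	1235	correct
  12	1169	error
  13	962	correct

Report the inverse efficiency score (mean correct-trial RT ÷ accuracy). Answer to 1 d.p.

1291.3 ms

Correct trials (n=10): 994, 798, 975, 1126, 1075, 1066, 778, 924, 1235, 962
Mean correct RT = 9933/10 = 993.3000 ms
Proportion correct = 10/13
IES = 993.3000 / (10/13) = 1291.290 ms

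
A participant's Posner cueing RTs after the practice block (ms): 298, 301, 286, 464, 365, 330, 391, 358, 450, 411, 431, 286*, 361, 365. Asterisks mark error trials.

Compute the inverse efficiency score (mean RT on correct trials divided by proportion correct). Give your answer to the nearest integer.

399 ms

Correct trials (n=13): 298, 301, 286, 464, 365, 330, 391, 358, 450, 411, 431, 361, 365
Mean correct RT = 4811/13 = 370.0769 ms
Proportion correct = 13/14
IES = 370.0769 / (13/14) = 398.544 ms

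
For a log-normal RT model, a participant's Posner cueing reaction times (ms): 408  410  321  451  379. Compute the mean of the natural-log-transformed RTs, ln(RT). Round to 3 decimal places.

ln(RT): 6.0113, 6.0162, 5.7714, 6.1115, 5.9375
Σ ln(RT) = 29.8479
Mean = 29.8479/5 = 5.96957

5.970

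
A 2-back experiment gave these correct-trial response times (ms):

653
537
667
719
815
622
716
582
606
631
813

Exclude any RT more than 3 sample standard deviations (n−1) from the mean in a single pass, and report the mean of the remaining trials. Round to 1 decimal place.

n = 11, ΣRT = 7361, M = 669.182
Σ(x−M)² = 79635.64; s = √(79635.64/10) = 89.239
Cutoffs: 669.182 ± 3·89.239 → [401.5, 936.9]
No RTs fall outside the cutoffs; all 11 retained. Mean = 7361/11 = 669.182

669.2 ms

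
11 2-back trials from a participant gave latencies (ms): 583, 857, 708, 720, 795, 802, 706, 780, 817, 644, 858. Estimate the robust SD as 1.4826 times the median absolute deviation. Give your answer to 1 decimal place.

Sorted: 583, 644, 706, 708, 720, 780, 795, 802, 817, 857, 858 → median = 780
|x − 780| sorted: 0, 15, 22, 37, 60, 72, 74, 77, 78, 136, 197 → MAD = 72
Robust SD ≈ 1.4826 × 72 = 106.747

106.7 ms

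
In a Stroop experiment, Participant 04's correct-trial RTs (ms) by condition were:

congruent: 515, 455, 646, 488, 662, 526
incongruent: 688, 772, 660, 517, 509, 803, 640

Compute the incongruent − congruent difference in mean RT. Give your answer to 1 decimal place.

M(congruent) = 3292/6 = 548.667
M(incongruent) = 4589/7 = 655.571
Difference = 655.571 − 548.667 = 106.905 ms

106.9 ms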